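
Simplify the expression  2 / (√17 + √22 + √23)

Group as (√17 + √22) + √23; multiply by (√17 + √22) - √23, then rationalise the remaining surd.

(-√8602 + 8*√23 + 9*√22 + 14*√17)/310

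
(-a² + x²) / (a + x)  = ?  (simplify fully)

-a + x

Difference of squares: factor out (a + x).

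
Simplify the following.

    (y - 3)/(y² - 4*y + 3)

1/(y - 1)

Factor: y² - 4*y + 3 = (y - 3)·(y - 1)
Cancel the common factor (y - 3).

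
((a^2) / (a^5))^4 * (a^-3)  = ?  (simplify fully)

a^(-15)

Inside the bracket: (a^-3)
Raise to the power 4: (a^-12)
Multiply by (a^-3): add exponents.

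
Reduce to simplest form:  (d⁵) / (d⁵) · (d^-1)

1/d

Quotient: 1
Multiply by (d^-1): add exponents.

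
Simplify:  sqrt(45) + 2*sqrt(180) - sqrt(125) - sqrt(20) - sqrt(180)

2*sqrt(5)

sqrt(45) = 3*sqrt(5); 2*sqrt(180) = 12*sqrt(5); sqrt(125) = 5*sqrt(5); sqrt(20) = 2*sqrt(5); sqrt(180) = 6*sqrt(5)
Combine: (3 + 12 - 5 - 2 - 6)·sqrt(5) = 2*sqrt(5)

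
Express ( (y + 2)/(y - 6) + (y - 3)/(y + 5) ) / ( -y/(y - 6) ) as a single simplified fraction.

(-2*y^2 + 2*y - 28)/(y^2 + 5*y)

Numerator: (y + 2)/(y - 6) + (y - 3)/(y + 5) = (2*y^2 - 2*y + 28)/(y^2 - y - 30)
Denominator: -y/(y - 6) = -y/(y - 6)
Divide: ((2*y^2 - 2*y + 28)/(y^2 - y - 30)) · (-(y - 6)/y) = (-2*y^2 + 2*y - 28)/(y^2 + 5*y)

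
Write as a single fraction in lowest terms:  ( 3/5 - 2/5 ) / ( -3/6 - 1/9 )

-18/55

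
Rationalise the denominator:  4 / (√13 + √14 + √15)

Group as (√13 + √15) + √14; multiply by (√13 + √15) - √14, then rationalise the remaining surd.

(-√2730 + 6*√15 + 7*√14 + 8*√13)/73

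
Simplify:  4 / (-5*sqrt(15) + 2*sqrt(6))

Multiply numerator and denominator by 2*sqrt(6) + 5*sqrt(15).
Denominator becomes -351; numerator becomes 8*sqrt(6) + 20*sqrt(15).

(-20*sqrt(15) - 8*sqrt(6))/351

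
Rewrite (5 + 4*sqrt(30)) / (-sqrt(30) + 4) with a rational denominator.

(-20 - 3*sqrt(30))/2

Multiply numerator and denominator by 4 + sqrt(30).
Denominator becomes -14; numerator becomes 21*sqrt(30) + 140.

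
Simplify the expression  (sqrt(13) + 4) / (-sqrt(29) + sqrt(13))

Multiply numerator and denominator by sqrt(13) + sqrt(29).
Denominator becomes -16; numerator becomes 13 + 4*sqrt(13) + sqrt(377) + 4*sqrt(29).

(-4*sqrt(29) - sqrt(377) - 4*sqrt(13) - 13)/16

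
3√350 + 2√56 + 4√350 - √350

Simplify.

34*√14

3√350 = 15*√14; 2√56 = 4*√14; 4√350 = 20*√14; √350 = 5*√14
Combine: (15 + 4 + 20 - 5)·√14 = 34*√14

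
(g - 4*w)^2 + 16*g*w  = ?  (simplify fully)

(g + 4*w)^2

After expansion: g^2 + 8*g*w + 16*w^2 — a perfect-square trinomial.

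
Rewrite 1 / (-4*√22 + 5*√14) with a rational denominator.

(-4*√22 - 5*√14)/2

Multiply numerator and denominator by 5*√14 + 4*√22.
Denominator becomes -2; numerator becomes 5*√14 + 4*√22.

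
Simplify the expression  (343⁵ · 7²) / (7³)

7^14

343⁵ = 7^15; 7² = 7^2; 7³ = 7^3
Combine exponents: 7^14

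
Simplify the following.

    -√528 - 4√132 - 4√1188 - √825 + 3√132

-35*√33

√528 = 4*√33; 4√132 = 8*√33; 4√1188 = 24*√33; √825 = 5*√33; 3√132 = 6*√33
Combine: (-4 - 8 - 24 - 5 + 6)·√33 = -35*√33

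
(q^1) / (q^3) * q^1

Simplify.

1/q

Quotient: (q^-2)
Multiply by q^1: add exponents.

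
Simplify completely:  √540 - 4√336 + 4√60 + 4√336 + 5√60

√540 = 6*√15; 4√336 = 16*√21; 4√60 = 8*√15; 4√336 = 16*√21; 5√60 = 10*√15

24*√15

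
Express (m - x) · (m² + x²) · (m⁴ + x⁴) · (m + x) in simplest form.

m⁸ - x⁸

Telescope via difference of squares: (m+x)(m-x) = m² - x², then repeat with the next factor.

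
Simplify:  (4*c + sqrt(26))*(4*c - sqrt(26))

16*c^2 - 26

Difference of squares with P = 4*c, Q = sqrt(26).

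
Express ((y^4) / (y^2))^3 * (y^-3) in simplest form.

Inside the bracket: y^2
Raise to the power 3: y^6
Multiply by (y^-3): add exponents.

y^3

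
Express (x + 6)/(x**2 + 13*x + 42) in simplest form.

Factor: x**2 + 13*x + 42 = (x + 7)*(x + 6)
Cancel the common factor (x + 6).

1/(x + 7)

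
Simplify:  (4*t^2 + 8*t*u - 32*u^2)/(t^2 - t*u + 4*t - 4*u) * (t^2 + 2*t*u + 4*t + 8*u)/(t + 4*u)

Factor: 4*t^2 + 8*t*u - 32*u^2 = 4*(t + 4*u)*(t - 2*u);  t^2 - t*u + 4*t - 4*u = (t - u)*(t + 4);  t^2 + 2*t*u + 4*t + 8*u = (t + 2*u)*(t + 4)
Cancel the common factors (t + 4), (t + 4*u).

(4*t^2 - 16*u^2)/(t - u)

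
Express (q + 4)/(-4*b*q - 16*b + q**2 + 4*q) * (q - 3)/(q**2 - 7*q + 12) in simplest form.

1/(-4*b*q + 16*b + q**2 - 4*q)

Factor: -4*b*q - 16*b + q**2 + 4*q = (-4*b + q)*(q + 4);  q**2 - 7*q + 12 = (q - 3)*(q - 4)
Cancel the common factors (q - 3), (q + 4).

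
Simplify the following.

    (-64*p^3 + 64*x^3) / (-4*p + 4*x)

Apply the difference-of-cubes factorisation and cancel (-4*p + 4*x).

16*p^2 + 16*p*x + 16*x^2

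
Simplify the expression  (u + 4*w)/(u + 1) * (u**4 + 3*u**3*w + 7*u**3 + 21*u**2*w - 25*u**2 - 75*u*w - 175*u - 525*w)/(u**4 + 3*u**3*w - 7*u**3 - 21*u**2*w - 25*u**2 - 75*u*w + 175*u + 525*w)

(u**2 + 4*u*w + 7*u + 28*w)/(u**2 - 6*u - 7)

Factor: u**4 + 3*u**3*w + 7*u**3 + 21*u**2*w - 25*u**2 - 75*u*w - 175*u - 525*w = (u + 7)*(u + 3*w)*(u + 5)*(u - 5);  u**4 + 3*u**3*w - 7*u**3 - 21*u**2*w - 25*u**2 - 75*u*w + 175*u + 525*w = (u + 5)*(u - 7)*(u - 5)*(u + 3*w)
Cancel the common factors (u - 5), (u + 5), (u + 3*w).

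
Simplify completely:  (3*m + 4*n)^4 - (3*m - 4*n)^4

864*m^3*n + 1536*m*n^3

Binomially expand both and collect terms in (3*m), (4*n).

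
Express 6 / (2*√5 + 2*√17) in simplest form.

(-√5 + √17)/4

Multiply numerator and denominator by -2*√17 + 2*√5.
Denominator becomes -48; numerator becomes -12*√17 + 12*√5.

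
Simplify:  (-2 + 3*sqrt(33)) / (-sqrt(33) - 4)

Multiply numerator and denominator by -4 + sqrt(33).
Denominator becomes -17; numerator becomes -14*sqrt(33) + 107.

(-107 + 14*sqrt(33))/17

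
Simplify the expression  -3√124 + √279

-3*√31

3√124 = 6*√31; √279 = 3*√31
Combine: (-6 + 3)·√31 = -3*√31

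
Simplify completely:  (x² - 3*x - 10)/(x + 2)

Factor: x² - 3*x - 10 = (x - 5)·(x + 2)
Cancel the common factor (x + 2).

x - 5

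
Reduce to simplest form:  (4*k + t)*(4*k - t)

16*k^2 - t^2

(4*k)^2 - (t)^2 = 16*k^2 - t^2.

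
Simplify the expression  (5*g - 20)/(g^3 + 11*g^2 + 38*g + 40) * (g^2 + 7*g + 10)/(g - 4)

5/(g + 4)

Factor: 5*g - 20 = 5*(g - 4);  g^3 + 11*g^2 + 38*g + 40 = (g + 4)*(g + 2)*(g + 5);  g^2 + 7*g + 10 = (g + 5)*(g + 2)
Cancel the common factors (g - 4), (g + 2), (g + 5).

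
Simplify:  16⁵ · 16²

2^28

16⁵ = 2^20; 16² = 2^8
Combine exponents: 2^28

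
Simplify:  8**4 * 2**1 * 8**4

2**25

8**4 = 2**12; 2**1 = 2**1; 8**4 = 2**12
Combine exponents: 2**25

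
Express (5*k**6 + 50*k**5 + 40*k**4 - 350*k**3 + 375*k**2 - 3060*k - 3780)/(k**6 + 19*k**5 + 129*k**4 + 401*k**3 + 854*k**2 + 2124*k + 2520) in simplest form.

Factor: 5*k**6 + 50*k**5 + 40*k**4 - 350*k**3 + 375*k**2 - 3060*k - 3780 = 5*(k - 3)*(k + 7)*(k + 1)*(k**2 - k + 6)*(k + 6);  k**6 + 19*k**5 + 129*k**4 + 401*k**3 + 854*k**2 + 2124*k + 2520 = (k + 2)*(k**2 - k + 6)*(k + 7)*(k + 6)*(k + 5)
Cancel the common factors (k**2 - k + 6), (k + 7), (k + 6).

(5*k**2 - 10*k - 15)/(k**2 + 7*k + 10)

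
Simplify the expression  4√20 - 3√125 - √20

-9*√5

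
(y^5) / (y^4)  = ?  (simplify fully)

y

Quotient: y^1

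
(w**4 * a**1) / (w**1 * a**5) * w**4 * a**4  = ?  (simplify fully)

w**7

Quotient: w**3 * (a**-4)
Multiply by w**4 * a**4: add exponents.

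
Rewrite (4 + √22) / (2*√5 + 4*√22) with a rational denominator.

Multiply numerator and denominator by -2*√5 + 4*√22.
Denominator becomes 332; numerator becomes -2*√110 - 8*√5 + 16*√22 + 88.

(-√110 - 4*√5 + 8*√22 + 44)/166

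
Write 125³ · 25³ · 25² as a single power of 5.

5^19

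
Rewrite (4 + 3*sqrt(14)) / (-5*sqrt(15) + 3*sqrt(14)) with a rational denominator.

(-15*sqrt(210) - 126 - 20*sqrt(15) - 12*sqrt(14))/249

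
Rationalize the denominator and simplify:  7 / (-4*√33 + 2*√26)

(-14*√33 - 7*√26)/212

Multiply numerator and denominator by 2*√26 + 4*√33.
Denominator becomes -424; numerator becomes 14*√26 + 28*√33.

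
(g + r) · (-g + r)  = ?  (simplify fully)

Telescope via difference of squares: (r+g)(r-g) = -g² + r².

-g² + r²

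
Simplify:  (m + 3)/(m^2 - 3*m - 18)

Factor: m^2 - 3*m - 18 = (m - 6)*(m + 3)
Cancel the common factor (m + 3).

1/(m - 6)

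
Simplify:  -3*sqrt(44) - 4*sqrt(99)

3*sqrt(44) = 6*sqrt(11); 4*sqrt(99) = 12*sqrt(11)
Combine: (-6 - 12)·sqrt(11) = -18*sqrt(11)

-18*sqrt(11)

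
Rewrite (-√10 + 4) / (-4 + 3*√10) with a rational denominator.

Multiply numerator and denominator by -3*√10 - 4.
Denominator becomes -74; numerator becomes -8*√10 + 14.

(-7 + 4*√10)/37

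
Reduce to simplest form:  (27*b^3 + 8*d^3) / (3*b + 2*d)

Apply the sum-of-cubes factorisation and cancel (3*b + 2*d).

9*b^2 - 6*b*d + 4*d^2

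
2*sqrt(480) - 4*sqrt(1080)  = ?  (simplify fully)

-16*sqrt(30)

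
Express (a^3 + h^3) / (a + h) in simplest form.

a^3 + h^3 = (a + h)(a^2 - a*h + h^2).

a^2 - a*h + h^2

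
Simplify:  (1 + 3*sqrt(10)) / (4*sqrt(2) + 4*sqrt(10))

(-6*sqrt(5) - sqrt(2) + sqrt(10) + 30)/32

Multiply numerator and denominator by -4*sqrt(2) + 4*sqrt(10).
Denominator becomes 128; numerator becomes -24*sqrt(5) - 4*sqrt(2) + 4*sqrt(10) + 120.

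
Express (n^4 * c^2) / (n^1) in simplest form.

Quotient: n^3 * c^2

c^2*n^3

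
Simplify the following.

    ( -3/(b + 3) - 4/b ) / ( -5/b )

(7*b + 12)/(5*b + 15)

Numerator: -3/(b + 3) - 4/b = (-7*b - 12)/(b**2 + 3*b)
Denominator: -5/b = -5/b
Divide: ((-7*b - 12)/(b**2 + 3*b)) · (-b/5) = (7*b + 12)/(5*b + 15)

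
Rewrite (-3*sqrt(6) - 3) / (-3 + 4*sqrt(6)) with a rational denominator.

(-27 - 7*sqrt(6))/29

Multiply numerator and denominator by -4*sqrt(6) - 3.
Denominator becomes -87; numerator becomes 21*sqrt(6) + 81.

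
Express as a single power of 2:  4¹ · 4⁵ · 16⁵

4¹ = 2^2; 4⁵ = 2^10; 16⁵ = 2^20
Combine exponents: 2^32

2^32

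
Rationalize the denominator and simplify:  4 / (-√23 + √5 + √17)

Group as (√5 + √17) - √23; multiply by (√5 + √17) + √23, then rationalise the remaining surd.

(4*√23 + 44*√17 + 140*√5 + 8*√1955)/339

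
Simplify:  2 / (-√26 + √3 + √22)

(2*√26 + 14*√22 + 90*√3 + 8*√429)/263

Group as (√3 + √22) - √26; multiply by (√3 + √22) + √26, then rationalise the remaining surd.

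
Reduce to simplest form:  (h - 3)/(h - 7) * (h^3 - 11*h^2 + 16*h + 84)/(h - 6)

Factor: h^3 - 11*h^2 + 16*h + 84 = (h + 2)*(h - 7)*(h - 6)
Cancel the common factors (h - 6), (h - 7).

h^2 - h - 6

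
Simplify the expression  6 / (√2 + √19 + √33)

(-3*√1254 - 18*√33 + 24*√19 + 75*√2)/2

Group as (√19 + √33) + √2; multiply by (√19 + √33) - √2, then rationalise the remaining surd.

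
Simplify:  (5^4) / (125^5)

5^4 = 5^4; 125^5 = 5^15
Combine exponents: 5^(-11)

5^(-11)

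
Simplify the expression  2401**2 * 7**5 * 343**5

7**28

2401**2 = 7**8; 7**5 = 7**5; 343**5 = 7**15
Combine exponents: 7**28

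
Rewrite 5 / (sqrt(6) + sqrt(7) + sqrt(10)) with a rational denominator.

Group as (sqrt(6) + sqrt(7)) + sqrt(10); multiply by (sqrt(6) + sqrt(7)) - sqrt(10), then rationalise the remaining surd.

(-20*sqrt(105) + 15*sqrt(10) + 45*sqrt(7) + 55*sqrt(6))/159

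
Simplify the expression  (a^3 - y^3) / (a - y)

Apply the difference-of-cubes factorisation and cancel (a - y).

a^2 + a*y + y^2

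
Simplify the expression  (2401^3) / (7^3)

2401^3 = 7^12; 7^3 = 7^3
Combine exponents: 7^9

7^9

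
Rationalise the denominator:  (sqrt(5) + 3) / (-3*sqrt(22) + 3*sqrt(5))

(-3*sqrt(22) - sqrt(110) - 3*sqrt(5) - 5)/51

Multiply numerator and denominator by 3*sqrt(5) + 3*sqrt(22).
Denominator becomes -153; numerator becomes 15 + 9*sqrt(5) + 3*sqrt(110) + 9*sqrt(22).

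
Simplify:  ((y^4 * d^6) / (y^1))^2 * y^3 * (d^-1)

d^11*y^9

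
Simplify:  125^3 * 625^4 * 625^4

125^3 = 5^9; 625^4 = 5^16; 625^4 = 5^16
Combine exponents: 5^41

5^41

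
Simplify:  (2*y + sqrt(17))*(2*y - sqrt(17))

4*y^2 - 17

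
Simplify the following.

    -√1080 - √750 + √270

-8*√30

√1080 = 6*√30; √750 = 5*√30; √270 = 3*√30
Combine: (-6 - 5 + 3)·√30 = -8*√30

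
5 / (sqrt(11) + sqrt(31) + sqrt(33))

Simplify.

(-110*sqrt(93) + 45*sqrt(33) + 65*sqrt(31) + 265*sqrt(11))/1283

Group as (sqrt(31) + sqrt(33)) + sqrt(11); multiply by (sqrt(31) + sqrt(33)) - sqrt(11), then rationalise the remaining surd.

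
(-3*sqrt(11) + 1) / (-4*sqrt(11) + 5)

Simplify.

(11*sqrt(11) + 127)/151

Multiply numerator and denominator by 5 + 4*sqrt(11).
Denominator becomes -151; numerator becomes -127 - 11*sqrt(11).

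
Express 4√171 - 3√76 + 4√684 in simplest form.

30*√19

4√171 = 12*√19; 3√76 = 6*√19; 4√684 = 24*√19
Combine: (12 - 6 + 24)·√19 = 30*√19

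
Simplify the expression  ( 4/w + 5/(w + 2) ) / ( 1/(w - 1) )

(9*w² - w - 8)/(w² + 2*w)

Numerator: 4/w + 5/(w + 2) = (9*w + 8)/(w² + 2*w)
Denominator: 1/(w - 1) = 1/(w - 1)
Divide: ((9*w + 8)/(w² + 2*w)) · (w - 1) = (9*w² - w - 8)/(w² + 2*w)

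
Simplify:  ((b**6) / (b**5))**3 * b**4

Inside the bracket: b**1
Raise to the power 3: b**3
Multiply by b**4: add exponents.

b**7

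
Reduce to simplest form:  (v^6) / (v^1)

Quotient: v^5

v^5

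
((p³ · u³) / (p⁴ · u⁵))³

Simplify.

Inside the bracket: (p^-1) · (u^-2)
Raise to the power 3: (p^-3) · (u^-6)

1/(p³*u⁶)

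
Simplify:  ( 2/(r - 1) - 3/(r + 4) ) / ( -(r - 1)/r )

Numerator: 2/(r - 1) - 3/(r + 4) = (-r + 11)/(r² + 3*r - 4)
Denominator: -(r - 1)/r = (-r + 1)/r
Divide: ((-r + 11)/(r² + 3*r - 4)) · (r/(-r + 1)) = (r² - 11*r)/(r³ + 2*r² - 7*r + 4)

(r² - 11*r)/(r³ + 2*r² - 7*r + 4)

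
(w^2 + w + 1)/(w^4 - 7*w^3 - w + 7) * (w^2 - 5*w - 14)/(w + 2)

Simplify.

1/(w - 1)

Factor: w^4 - 7*w^3 - w + 7 = (w - 7)*(w - 1)*(w^2 + w + 1);  w^2 - 5*w - 14 = (w + 2)*(w - 7)
Cancel the common factors (w^2 + w + 1), (w + 2), (w - 7).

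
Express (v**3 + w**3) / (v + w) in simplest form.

v**2 - v*w + w**2

Apply the sum-of-cubes factorisation and cancel (v + w).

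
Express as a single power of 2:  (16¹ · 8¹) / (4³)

2^1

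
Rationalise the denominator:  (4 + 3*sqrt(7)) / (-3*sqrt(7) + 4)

Multiply numerator and denominator by 4 + 3*sqrt(7).
Denominator becomes -47; numerator becomes 24*sqrt(7) + 79.

-(4 + 3*sqrt(7))^2/47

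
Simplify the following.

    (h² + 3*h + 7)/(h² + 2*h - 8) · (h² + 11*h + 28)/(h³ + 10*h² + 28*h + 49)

Factor: h² + 2*h - 8 = (h - 2)·(h + 4);  h² + 11*h + 28 = (h + 4)·(h + 7);  h³ + 10*h² + 28*h + 49 = (h + 7)·(h² + 3*h + 7)
Cancel the common factors (h² + 3*h + 7), (h + 7), (h + 4).

1/(h - 2)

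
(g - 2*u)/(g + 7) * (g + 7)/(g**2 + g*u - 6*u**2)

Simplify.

Factor: g**2 + g*u - 6*u**2 = (g + 3*u)*(g - 2*u)
Cancel the common factors (g - 2*u), (g + 7).

1/(g + 3*u)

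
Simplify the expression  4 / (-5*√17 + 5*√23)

Multiply numerator and denominator by 5*√17 + 5*√23.
Denominator becomes 150; numerator becomes 20*√17 + 20*√23.

(2*√17 + 2*√23)/15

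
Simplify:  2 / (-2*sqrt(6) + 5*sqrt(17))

Multiply numerator and denominator by 2*sqrt(6) + 5*sqrt(17).
Denominator becomes 401; numerator becomes 4*sqrt(6) + 10*sqrt(17).

(4*sqrt(6) + 10*sqrt(17))/401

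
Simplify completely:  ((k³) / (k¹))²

Inside the bracket: k²
Raise to the power 2: k⁴

k⁴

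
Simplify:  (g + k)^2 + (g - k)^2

2*g^2 + 2*k^2

Binomially expand both and collect terms in g, k.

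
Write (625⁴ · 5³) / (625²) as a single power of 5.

5^11

625⁴ = 5^16; 5³ = 5^3; 625² = 5^8
Combine exponents: 5^11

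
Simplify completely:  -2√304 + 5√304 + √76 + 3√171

2√304 = 8*√19; 5√304 = 20*√19; √76 = 2*√19; 3√171 = 9*√19
Combine: (-8 + 20 + 2 + 9)·√19 = 23*√19

23*√19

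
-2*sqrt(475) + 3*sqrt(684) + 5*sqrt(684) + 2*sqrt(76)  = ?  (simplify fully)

42*sqrt(19)

2*sqrt(475) = 10*sqrt(19); 3*sqrt(684) = 18*sqrt(19); 5*sqrt(684) = 30*sqrt(19); 2*sqrt(76) = 4*sqrt(19)
Combine: (-10 + 18 + 30 + 4)·sqrt(19) = 42*sqrt(19)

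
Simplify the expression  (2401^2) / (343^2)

7^2

2401^2 = 7^8; 343^2 = 7^6
Combine exponents: 7^2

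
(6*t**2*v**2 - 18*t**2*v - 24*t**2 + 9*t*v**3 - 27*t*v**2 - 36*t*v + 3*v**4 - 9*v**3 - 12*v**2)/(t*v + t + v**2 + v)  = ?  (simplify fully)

6*t*v - 24*t + 3*v**2 - 12*v

Factor: 6*t**2*v**2 - 18*t**2*v - 24*t**2 + 9*t*v**3 - 27*t*v**2 - 36*t*v + 3*v**4 - 9*v**3 - 12*v**2 = 3*(t + v)*(v - 4)*(2*t + v)*(v + 1);  t*v + t + v**2 + v = (t + v)*(v + 1)
Cancel the common factors (t + v), (v + 1).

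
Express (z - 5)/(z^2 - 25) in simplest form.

1/(z + 5)

Factor: z^2 - 25 = (z - 5)*(z + 5)
Cancel the common factor (z - 5).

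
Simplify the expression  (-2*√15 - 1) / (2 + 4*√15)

Multiply numerator and denominator by -4*√15 + 2.
Denominator becomes -236; numerator becomes 118.

-1/2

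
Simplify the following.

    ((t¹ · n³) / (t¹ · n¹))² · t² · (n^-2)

Inside the bracket: n²
Raise to the power 2: n⁴
Multiply by t² · (n^-2): add exponents.

n²*t²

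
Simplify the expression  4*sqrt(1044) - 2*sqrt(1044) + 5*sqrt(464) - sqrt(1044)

4*sqrt(1044) = 24*sqrt(29); 2*sqrt(1044) = 12*sqrt(29); 5*sqrt(464) = 20*sqrt(29); sqrt(1044) = 6*sqrt(29)
Combine: (24 - 12 + 20 - 6)·sqrt(29) = 26*sqrt(29)

26*sqrt(29)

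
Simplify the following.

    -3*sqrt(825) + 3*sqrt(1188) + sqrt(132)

5*sqrt(33)

3*sqrt(825) = 15*sqrt(33); 3*sqrt(1188) = 18*sqrt(33); sqrt(132) = 2*sqrt(33)
Combine: (-15 + 18 + 2)·sqrt(33) = 5*sqrt(33)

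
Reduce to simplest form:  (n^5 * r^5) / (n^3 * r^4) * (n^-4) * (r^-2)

1/(n^2*r)

Quotient: n^2 * r^1
Multiply by (n^-4) * (r^-2): add exponents.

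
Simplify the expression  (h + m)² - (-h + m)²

4*h*m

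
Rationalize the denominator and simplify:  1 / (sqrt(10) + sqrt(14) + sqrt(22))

(-2*sqrt(770) + sqrt(22) + 9*sqrt(14) + 13*sqrt(10))/278

Group as (sqrt(10) + sqrt(14)) + sqrt(22); multiply by (sqrt(10) + sqrt(14)) - sqrt(22), then rationalise the remaining surd.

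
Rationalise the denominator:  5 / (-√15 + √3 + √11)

(5*√15 + 35*√11 + 115*√3 + 30*√55)/131

Group as (√3 + √11) - √15; multiply by (√3 + √11) + √15, then rationalise the remaining surd.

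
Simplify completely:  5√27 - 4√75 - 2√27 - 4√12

-19*√3

5√27 = 15*√3; 4√75 = 20*√3; 2√27 = 6*√3; 4√12 = 8*√3
Combine: (15 - 20 - 6 - 8)·√3 = -19*√3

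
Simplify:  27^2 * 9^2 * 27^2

3^16

27^2 = 3^6; 9^2 = 3^4; 27^2 = 3^6
Combine exponents: 3^16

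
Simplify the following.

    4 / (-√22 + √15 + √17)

(-5*√22 + 10*√17 + 12*√15 + √5610)/115

Group as (√15 + √17) - √22; multiply by (√15 + √17) + √22, then rationalise the remaining surd.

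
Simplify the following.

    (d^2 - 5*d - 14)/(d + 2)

d - 7

Factor: d^2 - 5*d - 14 = (d + 2)*(d - 7)
Cancel the common factor (d + 2).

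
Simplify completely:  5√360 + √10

5√360 = 30*√10; √10 = √10
Combine: (30 + 1)·√10 = 31*√10

31*√10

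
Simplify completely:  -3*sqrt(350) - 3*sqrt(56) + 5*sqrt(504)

3*sqrt(350) = 15*sqrt(14); 3*sqrt(56) = 6*sqrt(14); 5*sqrt(504) = 30*sqrt(14)
Combine: (-15 - 6 + 30)·sqrt(14) = 9*sqrt(14)

9*sqrt(14)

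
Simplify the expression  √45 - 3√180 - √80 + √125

-14*√5

√45 = 3*√5; 3√180 = 18*√5; √80 = 4*√5; √125 = 5*√5
Combine: (3 - 18 - 4 + 5)·√5 = -14*√5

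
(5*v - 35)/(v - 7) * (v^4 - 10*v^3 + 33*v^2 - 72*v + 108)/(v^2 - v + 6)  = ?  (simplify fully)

5*v^2 - 45*v + 90

Factor: 5*v - 35 = 5*(v - 7);  v^4 - 10*v^3 + 33*v^2 - 72*v + 108 = (v - 6)*(v^2 - v + 6)*(v - 3)
Cancel the common factors (v^2 - v + 6), (v - 7).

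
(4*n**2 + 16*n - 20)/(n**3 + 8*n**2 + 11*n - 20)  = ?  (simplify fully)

4/(n + 4)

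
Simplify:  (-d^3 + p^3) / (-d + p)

Apply the difference-of-cubes factorisation and cancel (-d + p).

d^2 + d*p + p^2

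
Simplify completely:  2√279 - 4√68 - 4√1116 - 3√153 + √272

-18*√31 - 13*√17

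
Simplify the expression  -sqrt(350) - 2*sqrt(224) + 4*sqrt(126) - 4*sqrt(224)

-17*sqrt(14)

sqrt(350) = 5*sqrt(14); 2*sqrt(224) = 8*sqrt(14); 4*sqrt(126) = 12*sqrt(14); 4*sqrt(224) = 16*sqrt(14)
Combine: (-5 - 8 + 12 - 16)·sqrt(14) = -17*sqrt(14)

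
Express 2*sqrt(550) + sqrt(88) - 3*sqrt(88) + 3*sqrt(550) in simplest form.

2*sqrt(550) = 10*sqrt(22); sqrt(88) = 2*sqrt(22); 3*sqrt(88) = 6*sqrt(22); 3*sqrt(550) = 15*sqrt(22)
Combine: (10 + 2 - 6 + 15)·sqrt(22) = 21*sqrt(22)

21*sqrt(22)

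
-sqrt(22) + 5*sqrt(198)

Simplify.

14*sqrt(22)

sqrt(22) = sqrt(22); 5*sqrt(198) = 15*sqrt(22)
Combine: (-1 + 15)·sqrt(22) = 14*sqrt(22)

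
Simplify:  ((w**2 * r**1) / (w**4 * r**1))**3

Inside the bracket: (w**-2)
Raise to the power 3: (w**-6)

w**(-6)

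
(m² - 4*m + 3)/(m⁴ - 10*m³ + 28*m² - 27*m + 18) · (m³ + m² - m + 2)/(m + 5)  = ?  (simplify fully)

(m² + m - 2)/(m² - m - 30)

Factor: m² - 4*m + 3 = (m - 1)·(m - 3);  m⁴ - 10*m³ + 28*m² - 27*m + 18 = (m² - m + 1)·(m - 3)·(m - 6);  m³ + m² - m + 2 = (m² - m + 1)·(m + 2)
Cancel the common factors (m² - m + 1), (m - 3).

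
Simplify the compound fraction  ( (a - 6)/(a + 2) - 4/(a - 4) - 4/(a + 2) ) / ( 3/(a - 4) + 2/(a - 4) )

(a² - 18*a + 32)/(5*a + 10)

Numerator: (a - 6)/(a + 2) - 4/(a - 4) - 4/(a + 2) = (a² - 18*a + 32)/(a² - 2*a - 8)
Denominator: 3/(a - 4) + 2/(a - 4) = 5/(a - 4)
Divide: ((a² - 18*a + 32)/(a² - 2*a - 8)) · (a/5 - 4/5) = (a² - 18*a + 32)/(5*a + 10)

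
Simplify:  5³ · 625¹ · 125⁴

5^19

5³ = 5^3; 625¹ = 5^4; 125⁴ = 5^12
Combine exponents: 5^19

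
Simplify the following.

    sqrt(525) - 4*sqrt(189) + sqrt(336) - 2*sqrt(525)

sqrt(525) = 5*sqrt(21); 4*sqrt(189) = 12*sqrt(21); sqrt(336) = 4*sqrt(21); 2*sqrt(525) = 10*sqrt(21)
Combine: (5 - 12 + 4 - 10)·sqrt(21) = -13*sqrt(21)

-13*sqrt(21)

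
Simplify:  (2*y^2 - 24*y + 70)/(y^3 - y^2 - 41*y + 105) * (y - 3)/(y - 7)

Factor: 2*y^2 - 24*y + 70 = 2*(y - 5)*(y - 7);  y^3 - y^2 - 41*y + 105 = (y - 3)*(y - 5)*(y + 7)
Cancel the common factors (y - 7), (y - 3), (y - 5).

2/(y + 7)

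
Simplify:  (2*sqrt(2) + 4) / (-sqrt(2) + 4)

Multiply numerator and denominator by sqrt(2) + 4.
Denominator becomes 14; numerator becomes 12*sqrt(2) + 20.

(6*sqrt(2) + 10)/7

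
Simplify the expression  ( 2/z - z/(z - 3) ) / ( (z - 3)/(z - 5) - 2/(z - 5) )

(-z**2 + 2*z - 6)/(z**2 - 3*z)

Numerator: 2/z - z/(z - 3) = (-z**2 + 2*z - 6)/(z**2 - 3*z)
Denominator: (z - 3)/(z - 5) - 2/(z - 5) = 1
Divide: ((-z**2 + 2*z - 6)/(z**2 - 3*z)) · (1) = (-z**2 + 2*z - 6)/(z**2 - 3*z)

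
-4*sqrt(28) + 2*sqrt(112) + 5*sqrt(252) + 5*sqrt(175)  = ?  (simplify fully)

55*sqrt(7)

4*sqrt(28) = 8*sqrt(7); 2*sqrt(112) = 8*sqrt(7); 5*sqrt(252) = 30*sqrt(7); 5*sqrt(175) = 25*sqrt(7)
Combine: (-8 + 8 + 30 + 25)·sqrt(7) = 55*sqrt(7)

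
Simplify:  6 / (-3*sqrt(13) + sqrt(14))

(-18*sqrt(13) - 6*sqrt(14))/103

Multiply numerator and denominator by sqrt(14) + 3*sqrt(13).
Denominator becomes -103; numerator becomes 6*sqrt(14) + 18*sqrt(13).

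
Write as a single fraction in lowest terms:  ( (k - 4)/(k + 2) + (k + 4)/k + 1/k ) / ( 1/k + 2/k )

(2*k² + 3*k + 10)/(3*k + 6)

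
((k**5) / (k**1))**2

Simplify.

k**8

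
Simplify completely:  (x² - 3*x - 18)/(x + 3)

Factor: x² - 3*x - 18 = (x + 3)·(x - 6)
Cancel the common factor (x + 3).

x - 6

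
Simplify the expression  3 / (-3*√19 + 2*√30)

Multiply numerator and denominator by 2*√30 + 3*√19.
Denominator becomes -51; numerator becomes 6*√30 + 9*√19.

(-3*√19 - 2*√30)/17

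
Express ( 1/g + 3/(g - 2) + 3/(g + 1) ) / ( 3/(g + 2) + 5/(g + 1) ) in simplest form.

Numerator: 1/g + 3/(g - 2) + 3/(g + 1) = (7*g² - 4*g - 2)/(g³ - g² - 2*g)
Denominator: 3/(g + 2) + 5/(g + 1) = (8*g + 13)/(g² + 3*g + 2)
Divide: ((7*g² - 4*g - 2)/(g³ - g² - 2*g)) · ((g² + 3*g + 2)/(8*g + 13)) = (7*g³ + 10*g² - 10*g - 4)/(8*g³ - 3*g² - 26*g)

(7*g³ + 10*g² - 10*g - 4)/(8*g³ - 3*g² - 26*g)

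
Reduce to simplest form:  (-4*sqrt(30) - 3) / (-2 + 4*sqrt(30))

(-243 - 10*sqrt(30))/238

Multiply numerator and denominator by -4*sqrt(30) - 2.
Denominator becomes -476; numerator becomes 20*sqrt(30) + 486.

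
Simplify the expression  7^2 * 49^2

7^2 = 7^2; 49^2 = 7^4
Combine exponents: 7^6

7^6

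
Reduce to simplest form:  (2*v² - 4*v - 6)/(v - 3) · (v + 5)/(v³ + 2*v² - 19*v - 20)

Factor: 2*v² - 4*v - 6 = 2·(v + 1)·(v - 3);  v³ + 2*v² - 19*v - 20 = (v - 4)·(v + 5)·(v + 1)
Cancel the common factors (v - 3), (v + 5), (v + 1).

2/(v - 4)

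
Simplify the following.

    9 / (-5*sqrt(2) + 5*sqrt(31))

(9*sqrt(2) + 9*sqrt(31))/145

Multiply numerator and denominator by 5*sqrt(2) + 5*sqrt(31).
Denominator becomes 725; numerator becomes 45*sqrt(2) + 45*sqrt(31).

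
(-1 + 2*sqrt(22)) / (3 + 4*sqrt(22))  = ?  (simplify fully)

Multiply numerator and denominator by -4*sqrt(22) + 3.
Denominator becomes -343; numerator becomes -179 + 10*sqrt(22).

(-10*sqrt(22) + 179)/343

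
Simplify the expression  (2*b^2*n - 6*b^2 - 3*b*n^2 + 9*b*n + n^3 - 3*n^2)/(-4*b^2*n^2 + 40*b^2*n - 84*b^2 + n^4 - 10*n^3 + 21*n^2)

(-b + n)/(2*b*n - 14*b + n^2 - 7*n)

Factor: 2*b^2*n - 6*b^2 - 3*b*n^2 + 9*b*n + n^3 - 3*n^2 = (n - 3)*(-2*b + n)*(-b + n);  -4*b^2*n^2 + 40*b^2*n - 84*b^2 + n^4 - 10*n^3 + 21*n^2 = (n - 3)*(-2*b + n)*(n - 7)*(2*b + n)
Cancel the common factors (n - 3), (-2*b + n).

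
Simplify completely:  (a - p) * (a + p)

Telescope via difference of squares: (a+p)(a-p) = a^2 - p^2.

a^2 - p^2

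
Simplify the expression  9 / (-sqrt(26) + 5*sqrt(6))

Multiply numerator and denominator by sqrt(26) + 5*sqrt(6).
Denominator becomes 124; numerator becomes 9*sqrt(26) + 45*sqrt(6).

(9*sqrt(26) + 45*sqrt(6))/124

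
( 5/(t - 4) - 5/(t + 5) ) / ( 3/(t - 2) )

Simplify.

Numerator: 5/(t - 4) - 5/(t + 5) = 45/(t² + t - 20)
Denominator: 3/(t - 2) = 3/(t - 2)
Divide: (45/(t² + t - 20)) · (t/3 - 2/3) = (15*t - 30)/(t² + t - 20)

(15*t - 30)/(t² + t - 20)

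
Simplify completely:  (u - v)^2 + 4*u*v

(u + v)^2

Expand the square and combine the 4*u*v term.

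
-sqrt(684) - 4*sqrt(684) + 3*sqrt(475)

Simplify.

sqrt(684) = 6*sqrt(19); 4*sqrt(684) = 24*sqrt(19); 3*sqrt(475) = 15*sqrt(19)
Combine: (-6 - 24 + 15)·sqrt(19) = -15*sqrt(19)

-15*sqrt(19)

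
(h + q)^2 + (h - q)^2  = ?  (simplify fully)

2*h^2 + 2*q^2

Only the even-power cross terms survive.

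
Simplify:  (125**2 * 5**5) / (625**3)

5**(-1)

125**2 = 5**6; 5**5 = 5**5; 625**3 = 5**12
Combine exponents: 5**(-1)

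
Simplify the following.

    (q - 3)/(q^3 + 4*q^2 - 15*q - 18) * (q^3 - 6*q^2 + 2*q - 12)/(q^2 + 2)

Factor: q^3 + 4*q^2 - 15*q - 18 = (q - 3)*(q + 6)*(q + 1);  q^3 - 6*q^2 + 2*q - 12 = (q - 6)*(q^2 + 2)
Cancel the common factors (q^2 + 2), (q - 3).

(q - 6)/(q^2 + 7*q + 6)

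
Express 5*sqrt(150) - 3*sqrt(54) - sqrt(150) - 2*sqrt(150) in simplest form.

sqrt(6)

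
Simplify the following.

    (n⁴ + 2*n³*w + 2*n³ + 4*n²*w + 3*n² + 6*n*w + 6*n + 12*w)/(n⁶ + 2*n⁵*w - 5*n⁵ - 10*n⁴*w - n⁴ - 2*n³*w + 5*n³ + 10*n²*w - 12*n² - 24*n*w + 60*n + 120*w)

1/(n² - 7*n + 10)

Factor: n⁴ + 2*n³*w + 2*n³ + 4*n²*w + 3*n² + 6*n*w + 6*n + 12*w = (n + 2)·(n² + 3)·(n + 2*w);  n⁶ + 2*n⁵*w - 5*n⁵ - 10*n⁴*w - n⁴ - 2*n³*w + 5*n³ + 10*n²*w - 12*n² - 24*n*w + 60*n + 120*w = (n - 2)·(n² + 3)·(n + 2)·(n + 2*w)·(n - 5)
Cancel the common factors (n² + 3), (n + 2*w), (n + 2).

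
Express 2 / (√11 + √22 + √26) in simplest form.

(-88*√13 + 14*√26 + 30*√22 + 74*√11)/919

Group as (√11 + √26) + √22; multiply by (√11 + √26) - √22, then rationalise the remaining surd.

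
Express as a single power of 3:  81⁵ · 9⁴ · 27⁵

81⁵ = 3^20; 9⁴ = 3^8; 27⁵ = 3^15
Combine exponents: 3^43

3^43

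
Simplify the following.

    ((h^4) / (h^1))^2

Inside the bracket: h^3
Raise to the power 2: h^6

h^6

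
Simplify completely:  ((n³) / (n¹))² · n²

Inside the bracket: n²
Raise to the power 2: n⁴
Multiply by n²: add exponents.

n⁶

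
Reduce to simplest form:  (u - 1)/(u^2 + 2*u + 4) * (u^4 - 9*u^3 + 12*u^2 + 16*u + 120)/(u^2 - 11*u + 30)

u - 1

Factor: u^4 - 9*u^3 + 12*u^2 + 16*u + 120 = (u^2 + 2*u + 4)*(u - 6)*(u - 5);  u^2 - 11*u + 30 = (u - 6)*(u - 5)
Cancel the common factors (u^2 + 2*u + 4), (u - 5), (u - 6).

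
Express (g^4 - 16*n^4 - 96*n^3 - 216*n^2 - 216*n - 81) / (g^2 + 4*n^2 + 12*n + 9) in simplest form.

g^2 - 4*n^2 - 12*n - 9

g^4 - 16*n^4 - 96*n^3 - 216*n^2 - 216*n - 81 factors as (g - 2*n - 3)*(g + 2*n + 3)*(g^2 + 4*n^2 + 12*n + 9).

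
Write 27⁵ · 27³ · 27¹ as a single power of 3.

3^27

27⁵ = 3^15; 27³ = 3^9; 27¹ = 3^3
Combine exponents: 3^27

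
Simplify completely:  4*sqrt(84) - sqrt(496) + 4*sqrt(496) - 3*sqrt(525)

4*sqrt(84) = 8*sqrt(21); sqrt(496) = 4*sqrt(31); 4*sqrt(496) = 16*sqrt(31); 3*sqrt(525) = 15*sqrt(21)

-7*sqrt(21) + 12*sqrt(31)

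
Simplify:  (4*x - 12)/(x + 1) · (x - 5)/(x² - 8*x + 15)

4/(x + 1)

Factor: 4*x - 12 = 4·(x - 3);  x² - 8*x + 15 = (x - 3)·(x - 5)
Cancel the common factors (x - 3), (x - 5).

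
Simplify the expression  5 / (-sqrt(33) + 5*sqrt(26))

(5*sqrt(33) + 25*sqrt(26))/617

Multiply numerator and denominator by sqrt(33) + 5*sqrt(26).
Denominator becomes 617; numerator becomes 5*sqrt(33) + 25*sqrt(26).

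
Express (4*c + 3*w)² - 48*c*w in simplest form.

(4*c - 3*w)²

Expanding gives 16*c² - 24*c*w + 9*w², a perfect square.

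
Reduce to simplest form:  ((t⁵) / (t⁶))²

t^(-2)

Inside the bracket: (t^-1)
Raise to the power 2: (t^-2)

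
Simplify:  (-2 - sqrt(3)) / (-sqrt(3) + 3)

Multiply numerator and denominator by sqrt(3) + 3.
Denominator becomes 6; numerator becomes -9 - 5*sqrt(3).

(-9 - 5*sqrt(3))/6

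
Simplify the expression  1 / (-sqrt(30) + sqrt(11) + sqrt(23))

(-2*sqrt(30) + 9*sqrt(23) + 21*sqrt(11) + sqrt(7590))/498

Group as (sqrt(11) + sqrt(23)) - sqrt(30); multiply by (sqrt(11) + sqrt(23)) + sqrt(30), then rationalise the remaining surd.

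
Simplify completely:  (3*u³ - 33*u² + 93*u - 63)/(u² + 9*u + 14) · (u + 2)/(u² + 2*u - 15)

Factor: 3*u³ - 33*u² + 93*u - 63 = 3·(u - 3)·(u - 7)·(u - 1);  u² + 9*u + 14 = (u + 7)·(u + 2);  u² + 2*u - 15 = (u + 5)·(u - 3)
Cancel the common factors (u + 2), (u - 3).

(3*u² - 24*u + 21)/(u² + 12*u + 35)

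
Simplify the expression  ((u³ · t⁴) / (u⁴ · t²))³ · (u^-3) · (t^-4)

Inside the bracket: (u^-1) · t²
Raise to the power 3: (u^-3) · t⁶
Multiply by (u^-3) · (t^-4): add exponents.

t²/u⁶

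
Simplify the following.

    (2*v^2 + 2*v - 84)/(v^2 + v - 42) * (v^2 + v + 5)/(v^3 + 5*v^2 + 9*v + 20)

2/(v + 4)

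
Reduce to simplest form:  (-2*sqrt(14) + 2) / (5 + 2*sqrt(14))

(-66 + 14*sqrt(14))/31

Multiply numerator and denominator by -2*sqrt(14) + 5.
Denominator becomes -31; numerator becomes -14*sqrt(14) + 66.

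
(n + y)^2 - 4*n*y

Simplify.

(n - y)^2

Expanding gives n^2 - 2*n*y + y^2, a perfect square.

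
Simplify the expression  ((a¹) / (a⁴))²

a^(-6)

Inside the bracket: (a^-3)
Raise to the power 2: (a^-6)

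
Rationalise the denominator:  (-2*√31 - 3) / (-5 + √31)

(-77 - 13*√31)/6

Multiply numerator and denominator by -√31 - 5.
Denominator becomes -6; numerator becomes 13*√31 + 77.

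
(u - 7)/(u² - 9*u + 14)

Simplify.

1/(u - 2)

Factor: u² - 9*u + 14 = (u - 2)·(u - 7)
Cancel the common factor (u - 7).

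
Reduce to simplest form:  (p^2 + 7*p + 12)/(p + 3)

p + 4

Factor: p^2 + 7*p + 12 = (p + 4)*(p + 3)
Cancel the common factor (p + 3).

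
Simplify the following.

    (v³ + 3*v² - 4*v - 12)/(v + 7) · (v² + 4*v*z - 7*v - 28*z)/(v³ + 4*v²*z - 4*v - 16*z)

Factor: v³ + 3*v² - 4*v - 12 = (v - 2)·(v + 3)·(v + 2);  v² + 4*v*z - 7*v - 28*z = (v + 4*z)·(v - 7);  v³ + 4*v²*z - 4*v - 16*z = (v + 4*z)·(v - 2)·(v + 2)
Cancel the common factors (v - 2), (v + 4*z), (v + 2).

(v² - 4*v - 21)/(v + 7)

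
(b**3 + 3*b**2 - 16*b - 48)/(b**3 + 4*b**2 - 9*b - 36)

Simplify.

Factor: b**3 + 3*b**2 - 16*b - 48 = (b - 4)*(b + 3)*(b + 4);  b**3 + 4*b**2 - 9*b - 36 = (b + 3)*(b - 3)*(b + 4)
Cancel the common factors (b + 3), (b + 4).

(b - 4)/(b - 3)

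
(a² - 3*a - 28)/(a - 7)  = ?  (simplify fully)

a + 4

Factor: a² - 3*a - 28 = (a + 4)·(a - 7)
Cancel the common factor (a - 7).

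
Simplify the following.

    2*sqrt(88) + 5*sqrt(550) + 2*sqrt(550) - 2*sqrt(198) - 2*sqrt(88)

2*sqrt(88) = 4*sqrt(22); 5*sqrt(550) = 25*sqrt(22); 2*sqrt(550) = 10*sqrt(22); 2*sqrt(198) = 6*sqrt(22); 2*sqrt(88) = 4*sqrt(22)
Combine: (4 + 25 + 10 - 6 - 4)·sqrt(22) = 29*sqrt(22)

29*sqrt(22)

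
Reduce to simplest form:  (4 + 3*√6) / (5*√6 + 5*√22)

(-9 - 2*√6 + 2*√22 + 3*√33)/40

Multiply numerator and denominator by -5*√22 + 5*√6.
Denominator becomes -400; numerator becomes -30*√33 - 20*√22 + 20*√6 + 90.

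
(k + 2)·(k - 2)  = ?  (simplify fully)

Product of conjugates: (P+Q)(P-Q) = P^2 - Q^2.

k² - 4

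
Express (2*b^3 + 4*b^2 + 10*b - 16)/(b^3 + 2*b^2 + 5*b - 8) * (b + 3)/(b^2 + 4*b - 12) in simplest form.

Factor: 2*b^3 + 4*b^2 + 10*b - 16 = 2*(b^2 + 3*b + 8)*(b - 1);  b^3 + 2*b^2 + 5*b - 8 = (b - 1)*(b^2 + 3*b + 8);  b^2 + 4*b - 12 = (b - 2)*(b + 6)
Cancel the common factors (b^2 + 3*b + 8), (b - 1).

(2*b + 6)/(b^2 + 4*b - 12)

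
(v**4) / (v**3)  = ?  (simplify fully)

v

Quotient: v**1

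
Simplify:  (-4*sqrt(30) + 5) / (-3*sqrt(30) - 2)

(-23*sqrt(30) + 370)/266

Multiply numerator and denominator by -2 + 3*sqrt(30).
Denominator becomes -266; numerator becomes -370 + 23*sqrt(30).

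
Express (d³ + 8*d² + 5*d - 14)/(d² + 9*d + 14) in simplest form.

d - 1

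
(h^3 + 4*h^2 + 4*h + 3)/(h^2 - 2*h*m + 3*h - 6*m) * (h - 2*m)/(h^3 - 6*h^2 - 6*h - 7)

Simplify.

Factor: h^3 + 4*h^2 + 4*h + 3 = (h^2 + h + 1)*(h + 3);  h^2 - 2*h*m + 3*h - 6*m = (h + 3)*(h - 2*m);  h^3 - 6*h^2 - 6*h - 7 = (h - 7)*(h^2 + h + 1)
Cancel the common factors (h^2 + h + 1), (h + 3), (h - 2*m).

1/(h - 7)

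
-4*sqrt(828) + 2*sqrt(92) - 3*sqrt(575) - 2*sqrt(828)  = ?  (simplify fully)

-47*sqrt(23)

4*sqrt(828) = 24*sqrt(23); 2*sqrt(92) = 4*sqrt(23); 3*sqrt(575) = 15*sqrt(23); 2*sqrt(828) = 12*sqrt(23)
Combine: (-24 + 4 - 15 - 12)·sqrt(23) = -47*sqrt(23)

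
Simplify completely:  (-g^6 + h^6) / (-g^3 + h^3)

g^3 + h^3

-g^6 + h^6 factors as -(g - h)*(g + h)*(g^2 - g*h + h^2)*(g^2 + g*h + h^2).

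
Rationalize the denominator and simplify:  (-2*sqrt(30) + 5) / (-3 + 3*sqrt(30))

Multiply numerator and denominator by -3*sqrt(30) - 3.
Denominator becomes -261; numerator becomes -9*sqrt(30) + 165.

(-55 + 3*sqrt(30))/87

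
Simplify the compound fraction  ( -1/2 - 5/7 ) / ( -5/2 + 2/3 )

51/77

Numerator: -1/2 - 5/7 = -17/14
Denominator: -5/2 + 2/3 = -11/6
Divide: (-17/14) · (-6/11) = 51/77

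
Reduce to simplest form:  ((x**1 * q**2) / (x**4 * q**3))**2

Inside the bracket: (x**-3) * (q**-1)
Raise to the power 2: (x**-6) * (q**-2)

1/(q**2*x**6)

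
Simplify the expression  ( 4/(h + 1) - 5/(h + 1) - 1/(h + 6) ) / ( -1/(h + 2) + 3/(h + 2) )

Numerator: 4/(h + 1) - 5/(h + 1) - 1/(h + 6) = (-2*h - 7)/(h^2 + 7*h + 6)
Denominator: -1/(h + 2) + 3/(h + 2) = 2/(h + 2)
Divide: ((-2*h - 7)/(h^2 + 7*h + 6)) · (h/2 + 1) = (-2*h^2 - 11*h - 14)/(2*h^2 + 14*h + 12)

(-2*h^2 - 11*h - 14)/(2*h^2 + 14*h + 12)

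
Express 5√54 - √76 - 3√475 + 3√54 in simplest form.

-17*√19 + 24*√6

5√54 = 15*√6; √76 = 2*√19; 3√475 = 15*√19; 3√54 = 9*√6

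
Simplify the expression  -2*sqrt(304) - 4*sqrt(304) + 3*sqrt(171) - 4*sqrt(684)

2*sqrt(304) = 8*sqrt(19); 4*sqrt(304) = 16*sqrt(19); 3*sqrt(171) = 9*sqrt(19); 4*sqrt(684) = 24*sqrt(19)
Combine: (-8 - 16 + 9 - 24)·sqrt(19) = -39*sqrt(19)

-39*sqrt(19)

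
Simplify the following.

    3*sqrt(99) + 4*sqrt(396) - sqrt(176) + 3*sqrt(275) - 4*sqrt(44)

3*sqrt(99) = 9*sqrt(11); 4*sqrt(396) = 24*sqrt(11); sqrt(176) = 4*sqrt(11); 3*sqrt(275) = 15*sqrt(11); 4*sqrt(44) = 8*sqrt(11)
Combine: (9 + 24 - 4 + 15 - 8)·sqrt(11) = 36*sqrt(11)

36*sqrt(11)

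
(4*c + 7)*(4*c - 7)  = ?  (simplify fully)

Product of conjugates: (P+Q)(P-Q) = P^2 - Q^2.

16*c^2 - 49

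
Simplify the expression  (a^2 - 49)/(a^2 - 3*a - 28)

(a + 7)/(a + 4)

Factor: a^2 - 49 = (a - 7)*(a + 7);  a^2 - 3*a - 28 = (a - 7)*(a + 4)
Cancel the common factor (a - 7).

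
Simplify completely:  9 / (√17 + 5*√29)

(-3*√17 + 15*√29)/236

Multiply numerator and denominator by -√17 + 5*√29.
Denominator becomes 708; numerator becomes -9*√17 + 45*√29.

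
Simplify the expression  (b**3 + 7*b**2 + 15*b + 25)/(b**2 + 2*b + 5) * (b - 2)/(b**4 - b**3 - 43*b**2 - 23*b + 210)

1/(b**2 - 4*b - 21)

Factor: b**3 + 7*b**2 + 15*b + 25 = (b**2 + 2*b + 5)*(b + 5);  b**4 - b**3 - 43*b**2 - 23*b + 210 = (b + 3)*(b - 2)*(b - 7)*(b + 5)
Cancel the common factors (b**2 + 2*b + 5), (b - 2), (b + 5).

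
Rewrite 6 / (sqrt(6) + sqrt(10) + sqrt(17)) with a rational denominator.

Group as (sqrt(10) + sqrt(17)) + sqrt(6); multiply by (sqrt(10) + sqrt(17)) - sqrt(6), then rationalise the remaining surd.

(-24*sqrt(255) - 6*sqrt(17) + 78*sqrt(10) + 126*sqrt(6))/239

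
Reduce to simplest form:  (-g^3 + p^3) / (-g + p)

Factor as (a-b)(a^2+ab+b^2) with a=p, b=g.

g^2 + g*p + p^2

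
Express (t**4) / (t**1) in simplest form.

t**3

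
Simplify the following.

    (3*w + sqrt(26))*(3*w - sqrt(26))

9*w**2 - 26

Product of conjugates: (P+Q)(P-Q) = P**2 - Q**2.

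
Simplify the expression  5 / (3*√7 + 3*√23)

(-5*√7 + 5*√23)/48

Multiply numerator and denominator by -3*√23 + 3*√7.
Denominator becomes -144; numerator becomes -15*√23 + 15*√7.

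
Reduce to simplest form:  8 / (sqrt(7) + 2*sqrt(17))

(-8*sqrt(7) + 16*sqrt(17))/61

Multiply numerator and denominator by -2*sqrt(17) + sqrt(7).
Denominator becomes -61; numerator becomes -16*sqrt(17) + 8*sqrt(7).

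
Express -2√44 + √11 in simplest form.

2√44 = 4*√11; √11 = √11
Combine: (-4 + 1)·√11 = -3*√11

-3*√11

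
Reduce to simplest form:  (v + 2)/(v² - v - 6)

1/(v - 3)

Factor: v² - v - 6 = (v - 3)·(v + 2)
Cancel the common factor (v + 2).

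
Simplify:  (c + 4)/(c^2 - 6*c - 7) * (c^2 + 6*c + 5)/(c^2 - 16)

Factor: c^2 - 6*c - 7 = (c - 7)*(c + 1);  c^2 + 6*c + 5 = (c + 1)*(c + 5);  c^2 - 16 = (c - 4)*(c + 4)
Cancel the common factors (c + 1), (c + 4).

(c + 5)/(c^2 - 11*c + 28)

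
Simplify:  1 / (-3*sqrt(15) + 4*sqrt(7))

Multiply numerator and denominator by 4*sqrt(7) + 3*sqrt(15).
Denominator becomes -23; numerator becomes 4*sqrt(7) + 3*sqrt(15).

(-3*sqrt(15) - 4*sqrt(7))/23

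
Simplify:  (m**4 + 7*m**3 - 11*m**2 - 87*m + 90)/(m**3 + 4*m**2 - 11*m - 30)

Factor: m**4 + 7*m**3 - 11*m**2 - 87*m + 90 = (m - 3)*(m + 5)*(m - 1)*(m + 6);  m**3 + 4*m**2 - 11*m - 30 = (m + 5)*(m + 2)*(m - 3)
Cancel the common factors (m - 3), (m + 5).

(m**2 + 5*m - 6)/(m + 2)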